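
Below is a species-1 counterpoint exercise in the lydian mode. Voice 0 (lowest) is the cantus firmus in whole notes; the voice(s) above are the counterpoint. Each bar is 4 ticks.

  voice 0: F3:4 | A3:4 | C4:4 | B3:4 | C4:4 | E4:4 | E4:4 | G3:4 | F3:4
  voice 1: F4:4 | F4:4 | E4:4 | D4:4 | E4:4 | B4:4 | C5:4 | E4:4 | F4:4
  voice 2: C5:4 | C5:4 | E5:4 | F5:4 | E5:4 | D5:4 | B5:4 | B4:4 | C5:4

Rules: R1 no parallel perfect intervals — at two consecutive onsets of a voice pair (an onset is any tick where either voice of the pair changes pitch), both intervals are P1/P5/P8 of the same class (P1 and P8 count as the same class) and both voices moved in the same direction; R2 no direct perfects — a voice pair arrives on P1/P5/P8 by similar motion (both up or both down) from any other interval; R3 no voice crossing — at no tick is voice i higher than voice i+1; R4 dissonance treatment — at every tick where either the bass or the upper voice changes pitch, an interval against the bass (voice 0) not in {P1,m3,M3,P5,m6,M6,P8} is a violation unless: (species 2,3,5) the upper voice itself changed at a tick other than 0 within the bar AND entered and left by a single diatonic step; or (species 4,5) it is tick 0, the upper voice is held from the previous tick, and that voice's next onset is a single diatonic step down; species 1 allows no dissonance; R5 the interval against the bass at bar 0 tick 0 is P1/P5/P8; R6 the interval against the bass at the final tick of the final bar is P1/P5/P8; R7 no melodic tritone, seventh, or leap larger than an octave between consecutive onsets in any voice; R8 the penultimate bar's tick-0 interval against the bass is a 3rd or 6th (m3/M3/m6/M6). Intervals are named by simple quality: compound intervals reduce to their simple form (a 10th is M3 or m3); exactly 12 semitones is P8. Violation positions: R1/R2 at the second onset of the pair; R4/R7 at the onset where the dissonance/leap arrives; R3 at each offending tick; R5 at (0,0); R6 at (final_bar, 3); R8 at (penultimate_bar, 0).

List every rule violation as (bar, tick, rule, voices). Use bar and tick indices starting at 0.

(3, 0, R4, (0, 2))
(5, 0, R2, (0, 1))
(5, 0, R4, (0, 2))
(7, 0, R2, (1, 2))
(8, 0, R1, (1, 2))

bar 0: v0=F3 v1=F4 v2=C5 downbeat P5
bar 1: v0=A3 v1=F4 v2=C5 downbeat m3
bar 2: v0=C4 v1=E4 v2=E5 downbeat M3
bar 3: v0=B3 v1=D4 v2=F5 downbeat TT
bar 4: v0=C4 v1=E4 v2=E5 downbeat M3
bar 5: v0=E4 v1=B4 v2=D5 downbeat m7
bar 6: v0=E4 v1=C5 v2=B5 downbeat P5
bar 7: v0=G3 v1=E4 v2=B4 downbeat M3
bar 8: v0=F3 v1=F4 v2=C5 downbeat P5
  -> R4 @ bar 3 tick 0 v(0, 2): B3/F5 TT untreated
  -> R2 @ bar 5 tick 0 v(0, 1): C4/E4 M3 -> E4/B4 P5 similar
  -> R4 @ bar 5 tick 0 v(0, 2): E4/D5 m7 untreated
  -> R2 @ bar 7 tick 0 v(1, 2): C5/B5 M7 -> E4/B4 P5 similar
  -> R1 @ bar 8 tick 0 v(1, 2): E4/B4 P5 -> F4/C5 P5 similar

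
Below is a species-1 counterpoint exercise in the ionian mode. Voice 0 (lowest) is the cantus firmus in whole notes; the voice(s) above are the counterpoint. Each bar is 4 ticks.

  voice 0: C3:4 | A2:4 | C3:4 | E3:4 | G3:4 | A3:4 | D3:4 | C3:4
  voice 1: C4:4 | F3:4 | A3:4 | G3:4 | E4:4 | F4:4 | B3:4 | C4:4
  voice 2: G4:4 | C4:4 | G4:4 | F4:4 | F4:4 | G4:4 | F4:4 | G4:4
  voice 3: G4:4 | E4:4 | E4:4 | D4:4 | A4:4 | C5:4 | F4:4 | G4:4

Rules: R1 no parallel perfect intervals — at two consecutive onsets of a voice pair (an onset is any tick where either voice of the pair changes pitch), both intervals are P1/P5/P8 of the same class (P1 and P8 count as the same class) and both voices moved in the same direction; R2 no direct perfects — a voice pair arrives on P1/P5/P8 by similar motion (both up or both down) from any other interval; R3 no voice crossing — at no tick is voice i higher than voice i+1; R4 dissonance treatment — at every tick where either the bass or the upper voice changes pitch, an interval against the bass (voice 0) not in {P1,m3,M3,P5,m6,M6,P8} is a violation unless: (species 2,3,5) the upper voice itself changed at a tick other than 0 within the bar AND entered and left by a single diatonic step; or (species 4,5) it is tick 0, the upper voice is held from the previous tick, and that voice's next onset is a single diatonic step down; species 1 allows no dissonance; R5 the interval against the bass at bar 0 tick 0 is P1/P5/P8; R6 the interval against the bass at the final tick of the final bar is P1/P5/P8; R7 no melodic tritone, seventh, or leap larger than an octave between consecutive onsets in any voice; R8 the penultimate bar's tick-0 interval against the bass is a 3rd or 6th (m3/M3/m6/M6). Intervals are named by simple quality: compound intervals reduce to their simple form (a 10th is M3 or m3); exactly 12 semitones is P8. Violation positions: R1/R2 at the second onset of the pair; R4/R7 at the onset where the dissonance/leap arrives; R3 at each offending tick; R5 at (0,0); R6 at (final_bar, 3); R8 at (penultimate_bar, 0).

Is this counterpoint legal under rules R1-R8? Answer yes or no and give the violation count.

No (23 violations)

bar 0: v0=C3 v1=C4 v2=G4 v3=G4 (P5)
bar 1: v0=A2 v1=F3 v2=C4 v3=E4 (P5)
bar 2: v0=C3 v1=A3 v2=G4 v3=E4 (M3)
bar 3: v0=E3 v1=G3 v2=F4 v3=D4 (m7)
bar 4: v0=G3 v1=E4 v2=F4 v3=A4 (M2)
bar 5: v0=A3 v1=F4 v2=G4 v3=C5 (m3)
bar 6: v0=D3 v1=B3 v2=F4 v3=F4 (m3)
bar 7: v0=C3 v1=C4 v2=G4 v3=G4 (P5)
  R1 @ bar1.0: C3/G4 P5 -> A2/E4 P5 similar
  R1 @ bar1.0: C4/G4 P5 -> F3/C4 P5 similar
  R2 @ bar2.0: A2/C4 m3 -> C3/G4 P5 similar
  R3 @ bar2.0: G4 above E4
  R3 @ bar2.1: G4 above E4
  R3 @ bar2.2: G4 above E4
  R3 @ bar2.3: G4 above E4
  R1 @ bar3.0: A3/E4 P5 -> G3/D4 P5 similar
  R3 @ bar3.0: F4 above D4
  R4 @ bar3.0: E3/F4 m2 untreated
  R4 @ bar3.0: E3/D4 m7 untreated
  R3 @ bar3.1: F4 above D4
  R3 @ bar3.2: F4 above D4
  R3 @ bar3.3: F4 above D4
  R4 @ bar4.0: G3/F4 m7 untreated
  R4 @ bar4.0: G3/A4 M2 untreated
  R2 @ bar5.0: E4/A4 P4 -> F4/C5 P5 similar
  R4 @ bar5.0: A3/G4 m7 untreated
  R2 @ bar6.0: G4/C5 P4 -> F4/F4 P1 similar
  R7 @ bar6.0: F4->B3 leap 6st
  R1 @ bar7.0: F4/F4 P1 -> G4/G4 P1 similar
  R2 @ bar7.0: B3/F4 TT -> C4/G4 P5 similar
  R2 @ bar7.0: B3/F4 TT -> C4/G4 P5 similar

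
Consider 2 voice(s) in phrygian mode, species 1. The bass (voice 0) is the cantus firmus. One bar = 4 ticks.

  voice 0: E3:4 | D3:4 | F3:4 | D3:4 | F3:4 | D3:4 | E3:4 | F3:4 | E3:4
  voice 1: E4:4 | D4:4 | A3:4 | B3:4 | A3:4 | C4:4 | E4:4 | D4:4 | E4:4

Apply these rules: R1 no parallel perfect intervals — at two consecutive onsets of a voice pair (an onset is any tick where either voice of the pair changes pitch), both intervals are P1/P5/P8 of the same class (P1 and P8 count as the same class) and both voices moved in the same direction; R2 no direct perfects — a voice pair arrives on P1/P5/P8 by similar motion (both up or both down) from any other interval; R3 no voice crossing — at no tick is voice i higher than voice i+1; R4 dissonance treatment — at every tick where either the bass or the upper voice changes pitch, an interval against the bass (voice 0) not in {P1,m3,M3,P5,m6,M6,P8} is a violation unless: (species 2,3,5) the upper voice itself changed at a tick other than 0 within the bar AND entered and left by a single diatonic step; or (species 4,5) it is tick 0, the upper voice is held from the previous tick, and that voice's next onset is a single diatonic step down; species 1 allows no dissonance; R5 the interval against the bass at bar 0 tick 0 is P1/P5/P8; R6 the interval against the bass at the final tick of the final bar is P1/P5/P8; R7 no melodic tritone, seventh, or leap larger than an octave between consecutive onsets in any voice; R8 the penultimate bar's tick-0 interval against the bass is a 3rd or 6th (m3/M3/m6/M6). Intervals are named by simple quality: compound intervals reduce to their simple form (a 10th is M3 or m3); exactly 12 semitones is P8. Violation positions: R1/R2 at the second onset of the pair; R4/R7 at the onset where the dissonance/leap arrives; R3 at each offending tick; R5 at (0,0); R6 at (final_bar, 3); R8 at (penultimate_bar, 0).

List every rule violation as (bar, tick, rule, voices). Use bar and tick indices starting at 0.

bar 0: v0=E3 v1=E4 downbeat P8
bar 1: v0=D3 v1=D4 downbeat P8
bar 2: v0=F3 v1=A3 downbeat M3
bar 3: v0=D3 v1=B3 downbeat M6
bar 4: v0=F3 v1=A3 downbeat M3
bar 5: v0=D3 v1=C4 downbeat m7
bar 6: v0=E3 v1=E4 downbeat P8
bar 7: v0=F3 v1=D4 downbeat M6
bar 8: v0=E3 v1=E4 downbeat P8
  -> R1 @ bar 1 tick 0 v(0, 1): E3/E4 P8 -> D3/D4 P8 similar
  -> R4 @ bar 5 tick 0 v(0, 1): D3/C4 m7 untreated
  -> R2 @ bar 6 tick 0 v(0, 1): D3/C4 m7 -> E3/E4 P8 similar

(1, 0, R1, (0, 1))
(5, 0, R4, (0, 1))
(6, 0, R2, (0, 1))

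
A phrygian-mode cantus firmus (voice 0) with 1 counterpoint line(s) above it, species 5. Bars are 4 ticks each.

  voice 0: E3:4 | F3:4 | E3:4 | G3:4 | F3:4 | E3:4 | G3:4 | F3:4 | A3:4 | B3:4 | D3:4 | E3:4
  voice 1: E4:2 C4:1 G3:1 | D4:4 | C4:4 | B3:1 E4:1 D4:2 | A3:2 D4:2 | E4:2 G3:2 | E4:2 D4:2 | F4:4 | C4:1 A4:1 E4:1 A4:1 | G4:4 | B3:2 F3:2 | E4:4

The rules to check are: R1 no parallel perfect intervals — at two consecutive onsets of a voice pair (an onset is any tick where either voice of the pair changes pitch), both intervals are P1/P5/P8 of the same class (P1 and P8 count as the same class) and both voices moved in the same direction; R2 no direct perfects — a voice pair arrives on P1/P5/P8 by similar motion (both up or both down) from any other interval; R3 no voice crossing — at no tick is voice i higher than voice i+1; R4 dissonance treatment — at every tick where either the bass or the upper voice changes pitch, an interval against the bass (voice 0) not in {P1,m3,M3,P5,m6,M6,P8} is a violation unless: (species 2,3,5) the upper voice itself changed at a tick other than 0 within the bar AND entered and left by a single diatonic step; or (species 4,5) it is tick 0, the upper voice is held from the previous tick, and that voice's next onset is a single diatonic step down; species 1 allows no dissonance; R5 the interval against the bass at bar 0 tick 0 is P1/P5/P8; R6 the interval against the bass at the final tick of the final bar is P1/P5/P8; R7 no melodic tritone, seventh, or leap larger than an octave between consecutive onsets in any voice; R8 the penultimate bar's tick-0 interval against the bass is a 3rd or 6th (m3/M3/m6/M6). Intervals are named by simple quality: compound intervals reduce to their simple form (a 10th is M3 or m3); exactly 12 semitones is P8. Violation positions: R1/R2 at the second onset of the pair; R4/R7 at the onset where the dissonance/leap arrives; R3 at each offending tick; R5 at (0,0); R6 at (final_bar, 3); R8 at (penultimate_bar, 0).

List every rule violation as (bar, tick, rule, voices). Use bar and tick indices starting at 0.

bar 0: v0=E3 v1=E4 downbeat P8
bar 1: v0=F3 v1=D4 downbeat M6
bar 2: v0=E3 v1=C4 downbeat m6
bar 3: v0=G3 v1=B3 downbeat M3
bar 4: v0=F3 v1=A3 downbeat M3
bar 5: v0=E3 v1=E4 downbeat P8
bar 6: v0=G3 v1=E4 downbeat M6
bar 7: v0=F3 v1=F4 downbeat P8
bar 8: v0=A3 v1=C4 downbeat m3
bar 9: v0=B3 v1=G4 downbeat m6
bar 10: v0=D3 v1=B3 downbeat M6
bar 11: v0=E3 v1=E4 downbeat P8
  -> R7 @ bar 10 tick 2 v(1,): B3->F3 leap 6st
  -> R2 @ bar 11 tick 0 v(0, 1): D3/F3 m3 -> E3/E4 P8 similar
  -> R7 @ bar 11 tick 0 v(1,): F3->E4 leap 11st

(10, 2, R7, (1,))
(11, 0, R2, (0, 1))
(11, 0, R7, (1,))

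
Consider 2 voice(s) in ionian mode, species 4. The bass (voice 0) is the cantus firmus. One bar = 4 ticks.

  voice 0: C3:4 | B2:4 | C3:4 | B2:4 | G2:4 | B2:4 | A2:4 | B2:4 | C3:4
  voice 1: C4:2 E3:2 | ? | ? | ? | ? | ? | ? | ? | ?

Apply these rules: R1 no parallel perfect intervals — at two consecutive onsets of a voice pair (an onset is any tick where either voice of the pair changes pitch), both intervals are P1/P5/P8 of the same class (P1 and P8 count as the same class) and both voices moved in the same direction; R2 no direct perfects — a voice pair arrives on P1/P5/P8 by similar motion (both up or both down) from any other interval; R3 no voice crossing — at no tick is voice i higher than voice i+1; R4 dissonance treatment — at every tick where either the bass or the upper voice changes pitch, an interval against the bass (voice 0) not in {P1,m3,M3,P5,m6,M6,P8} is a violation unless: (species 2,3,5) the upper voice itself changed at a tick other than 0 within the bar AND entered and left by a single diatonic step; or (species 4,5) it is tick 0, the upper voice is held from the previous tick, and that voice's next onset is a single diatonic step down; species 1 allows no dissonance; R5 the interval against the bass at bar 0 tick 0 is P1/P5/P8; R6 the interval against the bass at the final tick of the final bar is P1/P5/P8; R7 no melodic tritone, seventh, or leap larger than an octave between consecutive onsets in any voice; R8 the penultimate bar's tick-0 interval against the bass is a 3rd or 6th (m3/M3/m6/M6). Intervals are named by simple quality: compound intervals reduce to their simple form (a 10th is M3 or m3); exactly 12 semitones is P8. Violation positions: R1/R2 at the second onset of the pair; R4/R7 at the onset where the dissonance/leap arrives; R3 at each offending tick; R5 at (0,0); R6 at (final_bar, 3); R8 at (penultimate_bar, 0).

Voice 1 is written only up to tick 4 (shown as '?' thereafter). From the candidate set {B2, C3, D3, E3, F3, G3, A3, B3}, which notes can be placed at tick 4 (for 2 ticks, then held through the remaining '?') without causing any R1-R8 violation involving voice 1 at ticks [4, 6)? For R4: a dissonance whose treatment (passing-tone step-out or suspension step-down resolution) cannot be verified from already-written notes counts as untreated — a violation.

{B3, D3, G3}

B2: violates R2
C3: violates R4
D3: legal
E3: violates R4
F3: violates R4
G3: legal
A3: violates R4
B3: legal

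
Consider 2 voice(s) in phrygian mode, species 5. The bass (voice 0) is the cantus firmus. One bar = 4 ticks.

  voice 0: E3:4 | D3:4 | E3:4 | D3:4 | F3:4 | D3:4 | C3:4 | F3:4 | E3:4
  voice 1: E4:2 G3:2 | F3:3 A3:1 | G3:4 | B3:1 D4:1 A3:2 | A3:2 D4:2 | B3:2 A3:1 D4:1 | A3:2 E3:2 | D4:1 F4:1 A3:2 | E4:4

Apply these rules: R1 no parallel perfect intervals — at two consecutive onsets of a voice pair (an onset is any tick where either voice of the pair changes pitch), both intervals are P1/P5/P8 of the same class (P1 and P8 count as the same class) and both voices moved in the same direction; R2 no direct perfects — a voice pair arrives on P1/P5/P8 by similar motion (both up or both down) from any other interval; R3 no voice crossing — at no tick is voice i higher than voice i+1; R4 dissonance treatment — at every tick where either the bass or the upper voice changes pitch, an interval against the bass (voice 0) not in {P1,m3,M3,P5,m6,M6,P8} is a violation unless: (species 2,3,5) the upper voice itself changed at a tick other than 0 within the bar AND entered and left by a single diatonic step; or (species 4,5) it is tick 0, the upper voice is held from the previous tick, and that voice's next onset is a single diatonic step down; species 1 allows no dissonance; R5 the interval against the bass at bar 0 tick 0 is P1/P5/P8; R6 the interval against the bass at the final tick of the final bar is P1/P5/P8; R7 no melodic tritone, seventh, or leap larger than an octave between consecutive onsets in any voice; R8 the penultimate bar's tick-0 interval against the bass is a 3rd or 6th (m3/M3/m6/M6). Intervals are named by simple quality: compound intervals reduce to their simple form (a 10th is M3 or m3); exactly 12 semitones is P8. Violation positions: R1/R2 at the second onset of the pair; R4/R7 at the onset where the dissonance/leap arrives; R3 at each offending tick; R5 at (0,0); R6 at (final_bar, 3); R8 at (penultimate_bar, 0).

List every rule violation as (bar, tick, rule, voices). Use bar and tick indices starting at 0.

bar 0: v0=E3 v1=E4 downbeat P8
bar 1: v0=D3 v1=F3 downbeat m3
bar 2: v0=E3 v1=G3 downbeat m3
bar 3: v0=D3 v1=B3 downbeat M6
bar 4: v0=F3 v1=A3 downbeat M3
bar 5: v0=D3 v1=B3 downbeat M6
bar 6: v0=C3 v1=A3 downbeat M6
bar 7: v0=F3 v1=D4 downbeat M6
bar 8: v0=E3 v1=E4 downbeat P8
  -> R7 @ bar 7 tick 0 v(1,): E3->D4 leap 10st

(7, 0, R7, (1,))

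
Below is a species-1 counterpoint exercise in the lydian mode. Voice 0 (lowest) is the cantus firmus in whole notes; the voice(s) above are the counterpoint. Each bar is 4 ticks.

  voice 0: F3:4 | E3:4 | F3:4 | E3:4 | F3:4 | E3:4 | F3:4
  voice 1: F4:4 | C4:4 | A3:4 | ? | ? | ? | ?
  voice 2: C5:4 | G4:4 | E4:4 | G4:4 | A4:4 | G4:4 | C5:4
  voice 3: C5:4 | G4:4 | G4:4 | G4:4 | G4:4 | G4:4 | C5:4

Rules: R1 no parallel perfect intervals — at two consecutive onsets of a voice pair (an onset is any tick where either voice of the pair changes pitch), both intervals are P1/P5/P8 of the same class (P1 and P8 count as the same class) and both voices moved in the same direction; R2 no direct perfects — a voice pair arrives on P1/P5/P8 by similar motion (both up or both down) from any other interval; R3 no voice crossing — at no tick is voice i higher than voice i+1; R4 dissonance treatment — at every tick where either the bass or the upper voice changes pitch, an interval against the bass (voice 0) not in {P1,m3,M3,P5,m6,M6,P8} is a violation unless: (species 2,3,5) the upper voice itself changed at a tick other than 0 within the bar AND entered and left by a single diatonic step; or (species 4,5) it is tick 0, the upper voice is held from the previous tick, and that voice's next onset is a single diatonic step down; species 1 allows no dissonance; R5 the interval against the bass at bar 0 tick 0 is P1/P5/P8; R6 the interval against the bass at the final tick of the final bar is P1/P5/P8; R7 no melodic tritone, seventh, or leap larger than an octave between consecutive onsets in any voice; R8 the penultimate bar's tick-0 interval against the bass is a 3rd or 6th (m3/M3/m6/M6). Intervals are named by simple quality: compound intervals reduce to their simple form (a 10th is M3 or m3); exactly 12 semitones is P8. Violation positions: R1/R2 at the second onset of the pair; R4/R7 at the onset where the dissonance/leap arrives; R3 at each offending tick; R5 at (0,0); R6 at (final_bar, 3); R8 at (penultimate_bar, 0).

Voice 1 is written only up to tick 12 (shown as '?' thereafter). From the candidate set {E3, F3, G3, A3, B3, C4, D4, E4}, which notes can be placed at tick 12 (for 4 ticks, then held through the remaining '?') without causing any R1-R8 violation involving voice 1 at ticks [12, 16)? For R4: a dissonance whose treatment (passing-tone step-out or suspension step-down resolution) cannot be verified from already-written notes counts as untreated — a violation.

E3: violates R2
F3: violates R4
G3: legal
A3: violates R4
B3: legal
C4: violates R1
D4: violates R4
E4: legal

{B3, E4, G3}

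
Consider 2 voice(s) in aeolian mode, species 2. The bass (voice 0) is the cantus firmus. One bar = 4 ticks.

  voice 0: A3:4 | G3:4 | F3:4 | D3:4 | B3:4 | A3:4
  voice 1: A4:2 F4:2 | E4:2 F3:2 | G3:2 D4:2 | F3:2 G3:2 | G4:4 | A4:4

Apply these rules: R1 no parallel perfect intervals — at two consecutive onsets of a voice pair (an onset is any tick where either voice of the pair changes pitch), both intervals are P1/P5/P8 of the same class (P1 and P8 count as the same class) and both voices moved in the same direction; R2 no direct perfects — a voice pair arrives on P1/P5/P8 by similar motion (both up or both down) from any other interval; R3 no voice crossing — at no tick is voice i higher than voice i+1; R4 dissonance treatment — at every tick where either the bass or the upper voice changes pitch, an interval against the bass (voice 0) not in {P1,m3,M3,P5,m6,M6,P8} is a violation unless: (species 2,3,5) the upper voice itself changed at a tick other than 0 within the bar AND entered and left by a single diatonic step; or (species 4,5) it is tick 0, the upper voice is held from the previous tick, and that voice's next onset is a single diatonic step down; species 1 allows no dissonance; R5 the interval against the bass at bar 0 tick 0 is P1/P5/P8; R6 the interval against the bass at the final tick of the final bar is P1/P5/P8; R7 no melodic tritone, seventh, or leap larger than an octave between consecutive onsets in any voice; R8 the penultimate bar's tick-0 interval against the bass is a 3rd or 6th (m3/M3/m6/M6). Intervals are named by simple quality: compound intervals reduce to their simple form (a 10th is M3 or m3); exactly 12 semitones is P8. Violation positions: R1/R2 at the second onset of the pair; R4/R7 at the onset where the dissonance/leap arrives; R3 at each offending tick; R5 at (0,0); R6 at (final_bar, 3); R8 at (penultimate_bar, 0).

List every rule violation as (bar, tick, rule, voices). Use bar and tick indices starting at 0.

(1, 2, R3, (0, 1))
(1, 2, R4, (0, 1))
(1, 2, R7, (1,))
(1, 3, R3, (0, 1))
(2, 0, R4, (0, 1))
(3, 2, R4, (0, 1))

bar 0: v0=A3 v1=A4 downbeat P8
bar 1: v0=G3 v1=E4 downbeat M6
bar 2: v0=F3 v1=G3 downbeat M2
bar 3: v0=D3 v1=F3 downbeat m3
bar 4: v0=B3 v1=G4 downbeat m6
bar 5: v0=A3 v1=A4 downbeat P8
  -> R3 @ bar 1 tick 2 v(0, 1): G3 above F3
  -> R4 @ bar 1 tick 2 v(0, 1): G3/F3 M2 untreated
  -> R7 @ bar 1 tick 2 v(1,): E4->F3 leap 11st
  -> R3 @ bar 1 tick 3 v(0, 1): G3 above F3
  -> R4 @ bar 2 tick 0 v(0, 1): F3/G3 M2 untreated
  -> R4 @ bar 3 tick 2 v(0, 1): D3/G3 P4 untreated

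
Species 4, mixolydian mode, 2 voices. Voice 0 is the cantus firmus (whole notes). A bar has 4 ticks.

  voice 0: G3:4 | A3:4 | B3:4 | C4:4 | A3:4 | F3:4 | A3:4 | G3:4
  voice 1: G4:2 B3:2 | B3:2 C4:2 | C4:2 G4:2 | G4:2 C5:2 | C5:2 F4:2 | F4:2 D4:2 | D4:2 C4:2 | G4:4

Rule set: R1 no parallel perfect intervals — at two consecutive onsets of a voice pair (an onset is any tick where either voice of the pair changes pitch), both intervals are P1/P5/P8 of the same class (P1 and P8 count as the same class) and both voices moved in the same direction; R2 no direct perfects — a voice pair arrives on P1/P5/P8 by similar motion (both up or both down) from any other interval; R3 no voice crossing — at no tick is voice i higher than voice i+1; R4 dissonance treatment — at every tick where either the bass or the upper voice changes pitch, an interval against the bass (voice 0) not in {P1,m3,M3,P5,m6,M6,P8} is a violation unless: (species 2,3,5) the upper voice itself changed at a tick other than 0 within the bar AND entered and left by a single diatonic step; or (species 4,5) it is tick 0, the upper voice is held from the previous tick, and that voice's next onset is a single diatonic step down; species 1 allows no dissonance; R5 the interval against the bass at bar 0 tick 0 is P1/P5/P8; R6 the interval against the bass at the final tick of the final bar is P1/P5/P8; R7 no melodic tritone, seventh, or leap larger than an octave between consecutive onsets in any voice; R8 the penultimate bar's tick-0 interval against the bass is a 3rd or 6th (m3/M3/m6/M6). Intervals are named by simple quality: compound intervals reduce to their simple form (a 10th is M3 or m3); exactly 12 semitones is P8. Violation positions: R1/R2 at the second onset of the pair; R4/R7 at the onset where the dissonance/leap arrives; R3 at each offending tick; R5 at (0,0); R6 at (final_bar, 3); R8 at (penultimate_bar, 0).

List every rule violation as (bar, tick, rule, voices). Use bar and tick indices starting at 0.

(1, 0, R4, (0, 1))
(2, 0, R4, (0, 1))
(6, 0, R8, (0, 1))

bar 0: v0=G3 v1=G4 downbeat P8
bar 1: v0=A3 v1=B3 downbeat M2
bar 2: v0=B3 v1=C4 downbeat m2
bar 3: v0=C4 v1=G4 downbeat P5
bar 4: v0=A3 v1=C5 downbeat m3
bar 5: v0=F3 v1=F4 downbeat P8
bar 6: v0=A3 v1=D4 downbeat P4
bar 7: v0=G3 v1=G4 downbeat P8
  -> R4 @ bar 1 tick 0 v(0, 1): A3/B3 M2 untreated
  -> R4 @ bar 2 tick 0 v(0, 1): B3/C4 m2 untreated
  -> R8 @ bar 6 tick 0 v(0, 1): penult P4 not 3rd/6th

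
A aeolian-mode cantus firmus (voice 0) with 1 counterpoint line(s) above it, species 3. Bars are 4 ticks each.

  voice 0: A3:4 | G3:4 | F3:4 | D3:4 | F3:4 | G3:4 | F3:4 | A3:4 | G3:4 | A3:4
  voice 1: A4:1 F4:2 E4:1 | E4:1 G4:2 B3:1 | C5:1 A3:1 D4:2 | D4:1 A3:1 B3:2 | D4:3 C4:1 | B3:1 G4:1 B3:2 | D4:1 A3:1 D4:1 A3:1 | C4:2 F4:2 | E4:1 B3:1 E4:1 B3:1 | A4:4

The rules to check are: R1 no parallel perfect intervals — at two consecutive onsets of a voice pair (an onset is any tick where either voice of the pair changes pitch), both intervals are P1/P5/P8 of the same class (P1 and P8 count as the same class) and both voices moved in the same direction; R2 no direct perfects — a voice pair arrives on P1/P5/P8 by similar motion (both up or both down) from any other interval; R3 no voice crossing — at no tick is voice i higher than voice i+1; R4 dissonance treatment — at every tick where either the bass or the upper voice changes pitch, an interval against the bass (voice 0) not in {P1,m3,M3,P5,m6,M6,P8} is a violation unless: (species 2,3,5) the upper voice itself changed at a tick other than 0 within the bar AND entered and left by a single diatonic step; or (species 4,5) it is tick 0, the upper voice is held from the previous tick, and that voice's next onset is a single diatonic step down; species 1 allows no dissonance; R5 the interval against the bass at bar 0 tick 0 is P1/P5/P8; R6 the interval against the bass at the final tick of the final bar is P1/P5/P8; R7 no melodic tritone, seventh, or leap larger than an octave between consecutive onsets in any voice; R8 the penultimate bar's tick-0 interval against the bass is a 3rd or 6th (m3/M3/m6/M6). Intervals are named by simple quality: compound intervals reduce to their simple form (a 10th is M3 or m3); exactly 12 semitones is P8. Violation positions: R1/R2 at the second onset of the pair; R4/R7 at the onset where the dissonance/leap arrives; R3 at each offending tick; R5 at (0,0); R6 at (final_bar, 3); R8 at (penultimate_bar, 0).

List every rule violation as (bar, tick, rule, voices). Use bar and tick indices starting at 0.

(2, 0, R7, (1,))
(2, 1, R7, (1,))
(9, 0, R2, (0, 1))
(9, 0, R7, (1,))

bar 0: v0=A3 v1=A4 downbeat P8
bar 1: v0=G3 v1=E4 downbeat M6
bar 2: v0=F3 v1=C5 downbeat P5
bar 3: v0=D3 v1=D4 downbeat P8
bar 4: v0=F3 v1=D4 downbeat M6
bar 5: v0=G3 v1=B3 downbeat M3
bar 6: v0=F3 v1=D4 downbeat M6
bar 7: v0=A3 v1=C4 downbeat m3
bar 8: v0=G3 v1=E4 downbeat M6
bar 9: v0=A3 v1=A4 downbeat P8
  -> R7 @ bar 2 tick 0 v(1,): B3->C5 leap 13st
  -> R7 @ bar 2 tick 1 v(1,): C5->A3 leap 15st
  -> R2 @ bar 9 tick 0 v(0, 1): G3/B3 M3 -> A3/A4 P8 similar
  -> R7 @ bar 9 tick 0 v(1,): B3->A4 leap 10st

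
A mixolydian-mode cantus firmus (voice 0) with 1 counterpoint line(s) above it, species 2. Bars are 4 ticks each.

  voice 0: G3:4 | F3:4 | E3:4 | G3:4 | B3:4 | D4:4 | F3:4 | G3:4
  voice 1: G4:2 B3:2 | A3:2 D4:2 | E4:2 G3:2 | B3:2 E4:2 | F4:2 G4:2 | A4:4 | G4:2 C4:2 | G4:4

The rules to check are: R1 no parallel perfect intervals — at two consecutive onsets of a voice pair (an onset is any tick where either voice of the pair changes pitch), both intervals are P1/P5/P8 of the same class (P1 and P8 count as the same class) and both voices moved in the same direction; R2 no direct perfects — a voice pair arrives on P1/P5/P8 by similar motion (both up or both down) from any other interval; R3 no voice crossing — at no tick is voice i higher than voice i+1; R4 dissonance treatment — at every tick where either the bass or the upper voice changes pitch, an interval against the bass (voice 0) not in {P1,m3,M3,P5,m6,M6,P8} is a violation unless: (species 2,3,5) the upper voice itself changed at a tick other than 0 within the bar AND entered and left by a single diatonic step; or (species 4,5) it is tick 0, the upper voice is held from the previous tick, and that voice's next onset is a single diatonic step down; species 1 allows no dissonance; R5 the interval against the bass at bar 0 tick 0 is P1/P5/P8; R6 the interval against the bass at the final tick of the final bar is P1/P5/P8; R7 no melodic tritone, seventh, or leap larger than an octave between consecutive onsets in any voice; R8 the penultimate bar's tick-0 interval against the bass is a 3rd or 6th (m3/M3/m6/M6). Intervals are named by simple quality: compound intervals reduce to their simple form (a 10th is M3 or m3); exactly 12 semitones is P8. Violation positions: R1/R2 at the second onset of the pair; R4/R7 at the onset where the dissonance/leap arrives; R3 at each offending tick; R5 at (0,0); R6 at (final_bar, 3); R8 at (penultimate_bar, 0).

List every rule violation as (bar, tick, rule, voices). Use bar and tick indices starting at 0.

bar 0: v0=G3 v1=G4 downbeat P8
bar 1: v0=F3 v1=A3 downbeat M3
bar 2: v0=E3 v1=E4 downbeat P8
bar 3: v0=G3 v1=B3 downbeat M3
bar 4: v0=B3 v1=F4 downbeat TT
bar 5: v0=D4 v1=A4 downbeat P5
bar 6: v0=F3 v1=G4 downbeat M2
bar 7: v0=G3 v1=G4 downbeat P8
  -> R4 @ bar 4 tick 0 v(0, 1): B3/F4 TT untreated
  -> R2 @ bar 5 tick 0 v(0, 1): B3/G4 m6 -> D4/A4 P5 similar
  -> R4 @ bar 6 tick 0 v(0, 1): F3/G4 M2 untreated
  -> R8 @ bar 6 tick 0 v(0, 1): penult M2 not 3rd/6th
  -> R2 @ bar 7 tick 0 v(0, 1): F3/C4 P5 -> G3/G4 P8 similar

(4, 0, R4, (0, 1))
(5, 0, R2, (0, 1))
(6, 0, R4, (0, 1))
(6, 0, R8, (0, 1))
(7, 0, R2, (0, 1))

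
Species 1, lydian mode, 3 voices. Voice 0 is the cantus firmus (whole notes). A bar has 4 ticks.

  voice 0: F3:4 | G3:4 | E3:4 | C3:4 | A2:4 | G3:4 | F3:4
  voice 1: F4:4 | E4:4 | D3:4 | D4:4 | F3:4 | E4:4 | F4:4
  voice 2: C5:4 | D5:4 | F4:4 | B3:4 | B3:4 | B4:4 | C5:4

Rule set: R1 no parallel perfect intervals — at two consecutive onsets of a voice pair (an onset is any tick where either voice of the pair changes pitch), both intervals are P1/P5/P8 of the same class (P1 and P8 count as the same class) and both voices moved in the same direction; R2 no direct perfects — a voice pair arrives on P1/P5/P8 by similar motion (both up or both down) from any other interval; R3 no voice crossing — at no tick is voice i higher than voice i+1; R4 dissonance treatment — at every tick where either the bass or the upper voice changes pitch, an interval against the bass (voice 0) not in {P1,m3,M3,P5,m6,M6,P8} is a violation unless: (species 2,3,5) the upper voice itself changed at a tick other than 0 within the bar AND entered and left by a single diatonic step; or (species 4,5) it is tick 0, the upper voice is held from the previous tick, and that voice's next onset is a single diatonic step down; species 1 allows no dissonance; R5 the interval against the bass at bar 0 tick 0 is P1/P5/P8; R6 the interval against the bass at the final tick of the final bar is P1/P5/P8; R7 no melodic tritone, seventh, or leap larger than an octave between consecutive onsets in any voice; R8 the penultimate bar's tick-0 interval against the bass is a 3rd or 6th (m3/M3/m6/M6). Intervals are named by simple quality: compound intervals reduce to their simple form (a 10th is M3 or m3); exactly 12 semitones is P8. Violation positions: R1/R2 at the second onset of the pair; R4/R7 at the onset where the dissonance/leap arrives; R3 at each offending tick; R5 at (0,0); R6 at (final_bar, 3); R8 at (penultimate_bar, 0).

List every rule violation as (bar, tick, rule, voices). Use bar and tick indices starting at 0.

bar 0: v0=F3 v1=F4 v2=C5 downbeat P5
bar 1: v0=G3 v1=E4 v2=D5 downbeat P5
bar 2: v0=E3 v1=D3 v2=F4 downbeat m2
bar 3: v0=C3 v1=D4 v2=B3 downbeat M7
bar 4: v0=A2 v1=F3 v2=B3 downbeat M2
bar 5: v0=G3 v1=E4 v2=B4 downbeat M3
bar 6: v0=F3 v1=F4 v2=C5 downbeat P5
  -> R1 @ bar 1 tick 0 v(0, 2): F3/C5 P5 -> G3/D5 P5 similar
  -> R3 @ bar 2 tick 0 v(0, 1): E3 above D3
  -> R4 @ bar 2 tick 0 v(0, 1): E3/D3 M2 untreated
  -> R4 @ bar 2 tick 0 v(0, 2): E3/F4 m2 untreated
  -> R7 @ bar 2 tick 0 v(1,): E4->D3 leap 14st
  -> R3 @ bar 2 tick 1 v(0, 1): E3 above D3
  -> R3 @ bar 2 tick 2 v(0, 1): E3 above D3
  -> R3 @ bar 2 tick 3 v(0, 1): E3 above D3
  -> R3 @ bar 3 tick 0 v(1, 2): D4 above B3
  -> R4 @ bar 3 tick 0 v(0, 1): C3/D4 M2 untreated
  -> R4 @ bar 3 tick 0 v(0, 2): C3/B3 M7 untreated
  -> R7 @ bar 3 tick 0 v(2,): F4->B3 leap 6st
  -> R3 @ bar 3 tick 1 v(1, 2): D4 above B3
  -> R3 @ bar 3 tick 2 v(1, 2): D4 above B3
  -> R3 @ bar 3 tick 3 v(1, 2): D4 above B3
  -> R4 @ bar 4 tick 0 v(0, 2): A2/B3 M2 untreated
  -> R2 @ bar 5 tick 0 v(1, 2): F3/B3 TT -> E4/B4 P5 similar
  -> R7 @ bar 5 tick 0 v(0,): A2->G3 leap 10st
  -> R7 @ bar 5 tick 0 v(1,): F3->E4 leap 11st
  -> R1 @ bar 6 tick 0 v(1, 2): E4/B4 P5 -> F4/C5 P5 similar

(1, 0, R1, (0, 2))
(2, 0, R3, (0, 1))
(2, 0, R4, (0, 1))
(2, 0, R4, (0, 2))
(2, 0, R7, (1,))
(2, 1, R3, (0, 1))
(2, 2, R3, (0, 1))
(2, 3, R3, (0, 1))
(3, 0, R3, (1, 2))
(3, 0, R4, (0, 1))
(3, 0, R4, (0, 2))
(3, 0, R7, (2,))
(3, 1, R3, (1, 2))
(3, 2, R3, (1, 2))
(3, 3, R3, (1, 2))
(4, 0, R4, (0, 2))
(5, 0, R2, (1, 2))
(5, 0, R7, (0,))
(5, 0, R7, (1,))
(6, 0, R1, (1, 2))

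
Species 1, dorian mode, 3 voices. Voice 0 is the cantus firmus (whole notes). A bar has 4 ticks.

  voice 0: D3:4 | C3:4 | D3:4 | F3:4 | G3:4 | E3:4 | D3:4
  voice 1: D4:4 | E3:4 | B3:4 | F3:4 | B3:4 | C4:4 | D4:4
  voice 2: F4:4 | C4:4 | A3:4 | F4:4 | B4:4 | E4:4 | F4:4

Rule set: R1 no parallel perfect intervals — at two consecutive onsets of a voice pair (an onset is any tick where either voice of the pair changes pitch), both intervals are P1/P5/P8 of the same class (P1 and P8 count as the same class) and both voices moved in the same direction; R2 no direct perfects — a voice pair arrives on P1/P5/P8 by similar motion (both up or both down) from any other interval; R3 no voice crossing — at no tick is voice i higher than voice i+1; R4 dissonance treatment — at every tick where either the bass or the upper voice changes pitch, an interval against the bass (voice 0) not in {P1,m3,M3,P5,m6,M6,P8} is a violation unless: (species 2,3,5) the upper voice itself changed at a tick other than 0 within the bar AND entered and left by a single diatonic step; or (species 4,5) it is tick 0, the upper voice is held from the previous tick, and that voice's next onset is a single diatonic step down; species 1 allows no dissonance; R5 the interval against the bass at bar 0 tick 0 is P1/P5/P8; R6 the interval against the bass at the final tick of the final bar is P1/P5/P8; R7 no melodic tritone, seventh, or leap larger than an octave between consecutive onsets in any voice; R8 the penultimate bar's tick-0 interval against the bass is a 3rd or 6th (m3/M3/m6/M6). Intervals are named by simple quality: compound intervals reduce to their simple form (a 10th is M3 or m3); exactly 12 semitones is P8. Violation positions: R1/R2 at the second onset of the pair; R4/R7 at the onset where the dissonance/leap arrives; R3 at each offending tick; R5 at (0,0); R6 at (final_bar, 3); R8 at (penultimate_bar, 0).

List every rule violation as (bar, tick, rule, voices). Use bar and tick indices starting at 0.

(0, 0, R5, (0, 2))
(1, 0, R2, (0, 2))
(1, 0, R7, (1,))
(2, 0, R3, (1, 2))
(2, 1, R3, (1, 2))
(2, 2, R3, (1, 2))
(2, 3, R3, (1, 2))
(3, 0, R2, (0, 2))
(3, 0, R7, (1,))
(4, 0, R1, (1, 2))
(4, 0, R7, (1,))
(4, 0, R7, (2,))
(5, 0, R2, (0, 2))
(5, 0, R8, (0, 2))
(6, 3, R6, (0, 2))

bar 0: v0=D3 v1=D4 v2=F4 downbeat m3
bar 1: v0=C3 v1=E3 v2=C4 downbeat P8
bar 2: v0=D3 v1=B3 v2=A3 downbeat P5
bar 3: v0=F3 v1=F3 v2=F4 downbeat P8
bar 4: v0=G3 v1=B3 v2=B4 downbeat M3
bar 5: v0=E3 v1=C4 v2=E4 downbeat P8
bar 6: v0=D3 v1=D4 v2=F4 downbeat m3
  -> R5 @ bar 0 tick 0 v(0, 2): opens on m3
  -> R2 @ bar 1 tick 0 v(0, 2): D3/F4 m3 -> C3/C4 P8 similar
  -> R7 @ bar 1 tick 0 v(1,): D4->E3 leap 10st
  -> R3 @ bar 2 tick 0 v(1, 2): B3 above A3
  -> R3 @ bar 2 tick 1 v(1, 2): B3 above A3
  -> R3 @ bar 2 tick 2 v(1, 2): B3 above A3
  -> R3 @ bar 2 tick 3 v(1, 2): B3 above A3
  -> R2 @ bar 3 tick 0 v(0, 2): D3/A3 P5 -> F3/F4 P8 similar
  -> R7 @ bar 3 tick 0 v(1,): B3->F3 leap 6st
  -> R1 @ bar 4 tick 0 v(1, 2): F3/F4 P8 -> B3/B4 P8 similar
  -> R7 @ bar 4 tick 0 v(1,): F3->B3 leap 6st
  -> R7 @ bar 4 tick 0 v(2,): F4->B4 leap 6st
  -> R2 @ bar 5 tick 0 v(0, 2): G3/B4 M3 -> E3/E4 P8 similar
  -> R8 @ bar 5 tick 0 v(0, 2): penult P8 not 3rd/6th
  -> R6 @ bar 6 tick 3 v(0, 2): closes on m3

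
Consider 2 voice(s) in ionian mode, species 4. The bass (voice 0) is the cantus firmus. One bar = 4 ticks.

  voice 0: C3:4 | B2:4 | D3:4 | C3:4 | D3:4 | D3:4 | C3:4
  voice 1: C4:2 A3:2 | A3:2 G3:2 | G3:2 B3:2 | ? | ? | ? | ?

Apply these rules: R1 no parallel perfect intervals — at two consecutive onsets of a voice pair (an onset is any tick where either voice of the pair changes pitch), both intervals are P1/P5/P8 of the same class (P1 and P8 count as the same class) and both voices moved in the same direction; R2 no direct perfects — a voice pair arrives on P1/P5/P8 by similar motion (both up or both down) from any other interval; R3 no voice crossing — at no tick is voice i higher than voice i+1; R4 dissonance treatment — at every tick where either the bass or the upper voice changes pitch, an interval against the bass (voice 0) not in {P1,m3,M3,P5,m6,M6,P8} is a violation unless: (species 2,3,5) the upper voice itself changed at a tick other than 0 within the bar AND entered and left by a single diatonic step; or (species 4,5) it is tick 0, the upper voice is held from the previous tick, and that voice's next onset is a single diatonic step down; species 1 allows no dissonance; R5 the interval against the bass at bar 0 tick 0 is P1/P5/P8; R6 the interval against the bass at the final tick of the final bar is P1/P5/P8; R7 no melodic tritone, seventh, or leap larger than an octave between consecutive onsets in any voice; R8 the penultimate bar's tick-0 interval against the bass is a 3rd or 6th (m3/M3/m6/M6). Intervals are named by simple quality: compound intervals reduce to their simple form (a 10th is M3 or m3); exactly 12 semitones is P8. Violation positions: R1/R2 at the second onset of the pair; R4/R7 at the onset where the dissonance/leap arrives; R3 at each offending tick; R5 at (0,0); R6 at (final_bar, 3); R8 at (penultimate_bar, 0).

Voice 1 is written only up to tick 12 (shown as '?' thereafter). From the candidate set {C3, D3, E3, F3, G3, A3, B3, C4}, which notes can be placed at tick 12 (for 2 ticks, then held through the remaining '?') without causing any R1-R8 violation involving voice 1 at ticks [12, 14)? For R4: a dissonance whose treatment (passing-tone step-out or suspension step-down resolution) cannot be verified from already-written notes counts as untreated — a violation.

{A3, C4, E3}

C3: violates R2,R7
D3: violates R4
E3: legal
F3: violates R4,R7
G3: violates R2
A3: legal
B3: violates R4
C4: legal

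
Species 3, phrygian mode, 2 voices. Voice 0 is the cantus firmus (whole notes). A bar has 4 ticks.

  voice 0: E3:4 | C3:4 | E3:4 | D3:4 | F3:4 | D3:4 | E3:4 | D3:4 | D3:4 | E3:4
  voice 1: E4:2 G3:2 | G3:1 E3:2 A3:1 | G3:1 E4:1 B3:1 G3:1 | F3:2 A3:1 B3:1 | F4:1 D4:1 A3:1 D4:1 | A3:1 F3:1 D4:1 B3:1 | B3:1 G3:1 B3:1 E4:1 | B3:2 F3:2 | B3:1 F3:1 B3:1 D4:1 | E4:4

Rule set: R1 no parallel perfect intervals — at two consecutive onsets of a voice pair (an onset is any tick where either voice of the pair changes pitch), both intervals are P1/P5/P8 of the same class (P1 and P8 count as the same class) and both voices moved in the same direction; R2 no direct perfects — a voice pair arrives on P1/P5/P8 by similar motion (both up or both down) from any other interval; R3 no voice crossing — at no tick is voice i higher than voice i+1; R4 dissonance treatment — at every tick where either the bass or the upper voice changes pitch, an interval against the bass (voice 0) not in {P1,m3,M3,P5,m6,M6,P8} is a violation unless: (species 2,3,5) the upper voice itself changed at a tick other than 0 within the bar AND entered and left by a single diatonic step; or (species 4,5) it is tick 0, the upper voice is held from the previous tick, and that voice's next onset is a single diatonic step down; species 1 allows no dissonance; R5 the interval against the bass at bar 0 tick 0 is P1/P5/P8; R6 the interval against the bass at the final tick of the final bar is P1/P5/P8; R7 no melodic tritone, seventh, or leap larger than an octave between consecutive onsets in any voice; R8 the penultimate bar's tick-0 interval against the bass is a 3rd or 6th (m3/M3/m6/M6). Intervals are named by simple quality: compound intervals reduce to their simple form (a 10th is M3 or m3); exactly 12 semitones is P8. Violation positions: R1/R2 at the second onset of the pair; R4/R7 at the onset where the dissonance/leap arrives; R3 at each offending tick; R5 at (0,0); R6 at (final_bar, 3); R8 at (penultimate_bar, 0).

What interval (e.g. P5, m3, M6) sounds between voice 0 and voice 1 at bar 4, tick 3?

M6

voice 0=F3 voice 1=D4 -> M6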